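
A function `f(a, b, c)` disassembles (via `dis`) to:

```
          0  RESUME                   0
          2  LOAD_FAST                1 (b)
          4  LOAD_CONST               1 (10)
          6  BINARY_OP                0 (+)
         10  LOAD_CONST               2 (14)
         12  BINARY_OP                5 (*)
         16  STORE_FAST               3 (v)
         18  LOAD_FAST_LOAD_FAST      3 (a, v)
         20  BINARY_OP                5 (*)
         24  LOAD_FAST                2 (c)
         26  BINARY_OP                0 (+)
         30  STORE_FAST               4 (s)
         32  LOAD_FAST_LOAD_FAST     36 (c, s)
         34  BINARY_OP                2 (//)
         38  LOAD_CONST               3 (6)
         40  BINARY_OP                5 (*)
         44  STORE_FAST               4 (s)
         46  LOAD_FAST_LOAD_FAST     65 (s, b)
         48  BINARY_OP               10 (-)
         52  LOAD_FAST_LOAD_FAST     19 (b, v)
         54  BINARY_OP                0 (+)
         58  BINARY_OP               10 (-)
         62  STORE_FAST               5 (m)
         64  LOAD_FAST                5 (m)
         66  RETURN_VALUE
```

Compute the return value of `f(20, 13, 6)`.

LOAD_FAST b → push 13. Stack: [13]
LOAD_CONST → push 10. Stack: [13, 10]
BINARY_OP + → 13 + 10 = 23. Stack: [23]
LOAD_CONST → push 14. Stack: [23, 14]
BINARY_OP * → 23 * 14 = 322. Stack: [322]
STORE_FAST v → v=322. Stack: []
LOAD_FAST_LOAD_FAST a,v → push 20,322. Stack: [20, 322]
BINARY_OP * → 20 * 322 = 6440. Stack: [6440]
LOAD_FAST c → push 6. Stack: [6440, 6]
BINARY_OP + → 6440 + 6 = 6446. Stack: [6446]
STORE_FAST s → s=6446. Stack: []
LOAD_FAST_LOAD_FAST c,s → push 6,6446. Stack: [6, 6446]
BINARY_OP // → 6 // 6446 = 0. Stack: [0]
LOAD_CONST → push 6. Stack: [0, 6]
BINARY_OP * → 0 * 6 = 0. Stack: [0]
STORE_FAST s → s=0. Stack: []
LOAD_FAST_LOAD_FAST s,b → push 0,13. Stack: [0, 13]
BINARY_OP - → 0 - 13 = -13. Stack: [-13]
LOAD_FAST_LOAD_FAST b,v → push 13,322. Stack: [-13, 13, 322]
BINARY_OP + → 13 + 322 = 335. Stack: [-13, 335]
BINARY_OP - → -13 - 335 = -348. Stack: [-348]
STORE_FAST m → m=-348. Stack: []
LOAD_FAST m → push -348. Stack: [-348]
RETURN_VALUE → return -348.

-348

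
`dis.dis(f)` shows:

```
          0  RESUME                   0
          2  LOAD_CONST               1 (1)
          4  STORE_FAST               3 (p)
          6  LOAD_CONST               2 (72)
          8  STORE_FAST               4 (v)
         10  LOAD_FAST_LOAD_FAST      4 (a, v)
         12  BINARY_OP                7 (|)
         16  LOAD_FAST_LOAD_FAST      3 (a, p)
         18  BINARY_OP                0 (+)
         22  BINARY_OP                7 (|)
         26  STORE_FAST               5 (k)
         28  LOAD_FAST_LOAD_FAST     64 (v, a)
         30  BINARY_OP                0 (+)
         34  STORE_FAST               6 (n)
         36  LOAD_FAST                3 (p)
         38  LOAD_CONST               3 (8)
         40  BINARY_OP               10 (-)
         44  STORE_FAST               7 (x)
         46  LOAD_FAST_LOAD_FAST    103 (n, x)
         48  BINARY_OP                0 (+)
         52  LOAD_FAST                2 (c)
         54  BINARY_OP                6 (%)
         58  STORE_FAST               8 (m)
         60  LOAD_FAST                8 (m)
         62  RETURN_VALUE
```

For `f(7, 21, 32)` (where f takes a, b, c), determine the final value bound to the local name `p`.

1

LOAD_CONST → push 1. Stack: [1]
STORE_FAST p → p=1. Stack: []
LOAD_CONST → push 72. Stack: [72]
STORE_FAST v → v=72. Stack: []
LOAD_FAST_LOAD_FAST a,v → push 7,72. Stack: [7, 72]
BINARY_OP | → 7 | 72 = 79. Stack: [79]
LOAD_FAST_LOAD_FAST a,p → push 7,1. Stack: [79, 7, 1]
BINARY_OP + → 7 + 1 = 8. Stack: [79, 8]
BINARY_OP | → 79 | 8 = 79. Stack: [79]
STORE_FAST k → k=79. Stack: []
LOAD_FAST_LOAD_FAST v,a → push 72,7. Stack: [72, 7]
BINARY_OP + → 72 + 7 = 79. Stack: [79]
STORE_FAST n → n=79. Stack: []
LOAD_FAST p → push 1. Stack: [1]
LOAD_CONST → push 8. Stack: [1, 8]
BINARY_OP - → 1 - 8 = -7. Stack: [-7]
STORE_FAST x → x=-7. Stack: []
LOAD_FAST_LOAD_FAST n,x → push 79,-7. Stack: [79, -7]
BINARY_OP + → 79 + -7 = 72. Stack: [72]
LOAD_FAST c → push 32. Stack: [72, 32]
BINARY_OP % → 72 % 32 = 8. Stack: [8]
STORE_FAST m → m=8. Stack: []
LOAD_FAST m → push 8. Stack: [8]
RETURN_VALUE → return 8.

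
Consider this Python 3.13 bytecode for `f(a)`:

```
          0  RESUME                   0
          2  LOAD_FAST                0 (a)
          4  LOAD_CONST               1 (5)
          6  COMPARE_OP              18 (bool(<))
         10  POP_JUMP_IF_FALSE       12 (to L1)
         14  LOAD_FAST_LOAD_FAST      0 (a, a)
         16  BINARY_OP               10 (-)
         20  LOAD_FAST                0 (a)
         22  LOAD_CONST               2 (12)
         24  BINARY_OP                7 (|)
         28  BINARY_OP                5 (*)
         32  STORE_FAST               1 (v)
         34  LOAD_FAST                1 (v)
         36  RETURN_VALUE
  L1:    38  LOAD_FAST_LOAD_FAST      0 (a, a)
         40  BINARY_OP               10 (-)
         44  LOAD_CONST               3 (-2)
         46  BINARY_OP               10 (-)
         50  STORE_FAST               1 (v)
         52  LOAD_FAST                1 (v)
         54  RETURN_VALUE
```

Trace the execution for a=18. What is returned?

2

LOAD_FAST a → push 18. Stack: [18]
LOAD_CONST → push 5. Stack: [18, 5]
COMPARE_OP bool(<) → 18 vs 5 = False. Stack: [False]
POP_JUMP_IF_FALSE → pop False; jump. Stack: []
LOAD_FAST_LOAD_FAST a,a → push 18,18. Stack: [18, 18]
BINARY_OP - → 18 - 18 = 0. Stack: [0]
LOAD_CONST → push -2. Stack: [0, -2]
BINARY_OP - → 0 - -2 = 2. Stack: [2]
STORE_FAST v → v=2. Stack: []
LOAD_FAST v → push 2. Stack: [2]
RETURN_VALUE → return 2.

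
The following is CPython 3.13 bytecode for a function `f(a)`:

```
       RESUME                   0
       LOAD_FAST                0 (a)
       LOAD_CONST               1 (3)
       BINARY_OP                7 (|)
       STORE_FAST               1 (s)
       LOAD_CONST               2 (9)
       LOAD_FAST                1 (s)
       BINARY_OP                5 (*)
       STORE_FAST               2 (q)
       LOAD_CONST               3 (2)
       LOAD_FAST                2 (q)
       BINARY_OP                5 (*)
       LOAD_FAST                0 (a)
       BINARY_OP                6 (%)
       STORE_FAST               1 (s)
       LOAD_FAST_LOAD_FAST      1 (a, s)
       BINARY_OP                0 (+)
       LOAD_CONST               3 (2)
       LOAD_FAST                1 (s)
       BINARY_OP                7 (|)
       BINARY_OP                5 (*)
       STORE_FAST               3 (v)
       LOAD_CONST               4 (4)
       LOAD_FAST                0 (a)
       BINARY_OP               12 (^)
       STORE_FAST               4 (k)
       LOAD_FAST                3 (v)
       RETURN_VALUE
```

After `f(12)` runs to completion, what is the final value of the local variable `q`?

LOAD_FAST a → push 12. Stack: [12]
LOAD_CONST → push 3. Stack: [12, 3]
BINARY_OP | → 12 | 3 = 15. Stack: [15]
STORE_FAST s → s=15. Stack: []
LOAD_CONST → push 9. Stack: [9]
LOAD_FAST s → push 15. Stack: [9, 15]
BINARY_OP * → 9 * 15 = 135. Stack: [135]
STORE_FAST q → q=135. Stack: []
LOAD_CONST → push 2. Stack: [2]
LOAD_FAST q → push 135. Stack: [2, 135]
BINARY_OP * → 2 * 135 = 270. Stack: [270]
LOAD_FAST a → push 12. Stack: [270, 12]
BINARY_OP % → 270 % 12 = 6. Stack: [6]
STORE_FAST s → s=6. Stack: []
LOAD_FAST_LOAD_FAST a,s → push 12,6. Stack: [12, 6]
BINARY_OP + → 12 + 6 = 18. Stack: [18]
LOAD_CONST → push 2. Stack: [18, 2]
LOAD_FAST s → push 6. Stack: [18, 2, 6]
BINARY_OP | → 2 | 6 = 6. Stack: [18, 6]
BINARY_OP * → 18 * 6 = 108. Stack: [108]
STORE_FAST v → v=108. Stack: []
LOAD_CONST → push 4. Stack: [4]
LOAD_FAST a → push 12. Stack: [4, 12]
BINARY_OP ^ → 4 ^ 12 = 8. Stack: [8]
STORE_FAST k → k=8. Stack: []
LOAD_FAST v → push 108. Stack: [108]
RETURN_VALUE → return 108.

135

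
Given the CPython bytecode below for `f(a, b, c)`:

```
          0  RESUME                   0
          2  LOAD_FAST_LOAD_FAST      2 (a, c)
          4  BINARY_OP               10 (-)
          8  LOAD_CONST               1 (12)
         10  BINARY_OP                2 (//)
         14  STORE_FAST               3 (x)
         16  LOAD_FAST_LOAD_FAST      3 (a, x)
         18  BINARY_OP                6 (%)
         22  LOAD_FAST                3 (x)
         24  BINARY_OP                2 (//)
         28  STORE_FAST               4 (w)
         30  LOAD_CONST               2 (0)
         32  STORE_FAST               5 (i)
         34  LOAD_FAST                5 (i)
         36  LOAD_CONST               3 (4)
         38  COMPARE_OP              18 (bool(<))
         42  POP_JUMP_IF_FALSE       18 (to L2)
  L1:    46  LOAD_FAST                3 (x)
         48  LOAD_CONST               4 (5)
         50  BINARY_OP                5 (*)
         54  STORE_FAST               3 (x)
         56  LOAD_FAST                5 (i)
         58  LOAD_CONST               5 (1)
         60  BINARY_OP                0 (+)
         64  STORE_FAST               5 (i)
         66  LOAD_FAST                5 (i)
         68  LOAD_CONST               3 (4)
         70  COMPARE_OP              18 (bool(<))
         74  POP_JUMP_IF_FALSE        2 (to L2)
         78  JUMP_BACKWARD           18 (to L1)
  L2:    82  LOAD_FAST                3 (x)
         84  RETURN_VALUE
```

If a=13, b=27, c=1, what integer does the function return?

625

LOAD_FAST_LOAD_FAST a,c → push 13,1. Stack: [13, 1]
BINARY_OP - → 13 - 1 = 12. Stack: [12]
LOAD_CONST → push 12. Stack: [12, 12]
BINARY_OP // → 12 // 12 = 1. Stack: [1]
STORE_FAST x → x=1. Stack: []
LOAD_FAST_LOAD_FAST a,x → push 13,1. Stack: [13, 1]
BINARY_OP % → 13 % 1 = 0. Stack: [0]
LOAD_FAST x → push 1. Stack: [0, 1]
BINARY_OP // → 0 // 1 = 0. Stack: [0]
STORE_FAST w → w=0. Stack: []
LOAD_CONST → push 0. Stack: [0]
STORE_FAST i → i=0. Stack: []
LOAD_FAST i → push 0. Stack: [0]
LOAD_CONST → push 4. Stack: [0, 4]
COMPARE_OP bool(<) → 0 vs 4 = True. Stack: [True]
POP_JUMP_IF_FALSE → pop True; no jump. Stack: []
LOAD_FAST x → push 1. Stack: [1]
LOAD_CONST → push 5. Stack: [1, 5]
BINARY_OP * → 1 * 5 = 5. Stack: [5]
STORE_FAST x → x=5. Stack: []
LOAD_FAST i → push 0. Stack: [0]
LOAD_CONST → push 1. Stack: [0, 1]
BINARY_OP + → 0 + 1 = 1. Stack: [1]
STORE_FAST i → i=1. Stack: []
LOAD_FAST i → push 1. Stack: [1]
LOAD_CONST → push 4. Stack: [1, 4]
COMPARE_OP bool(<) → 1 vs 4 = True. Stack: [True]
POP_JUMP_IF_FALSE → pop True; no jump. Stack: []
LOAD_FAST x → push 5. Stack: [5]
LOAD_CONST → push 5. Stack: [5, 5]
BINARY_OP * → 5 * 5 = 25. Stack: [25]
STORE_FAST x → x=25. Stack: []
LOAD_FAST i → push 1. Stack: [1]
LOAD_CONST → push 1. Stack: [1, 1]
BINARY_OP + → 1 + 1 = 2. Stack: [2]
STORE_FAST i → i=2. Stack: []
LOAD_FAST i → push 2. Stack: [2]
LOAD_CONST → push 4. Stack: [2, 4]
COMPARE_OP bool(<) → 2 vs 4 = True. Stack: [True]
POP_JUMP_IF_FALSE → pop True; no jump. Stack: []
LOAD_FAST x → push 25. Stack: [25]
LOAD_CONST → push 5. Stack: [25, 5]
BINARY_OP * → 25 * 5 = 125. Stack: [125]
STORE_FAST x → x=125. Stack: []
LOAD_FAST i → push 2. Stack: [2]
LOAD_CONST → push 1. Stack: [2, 1]
BINARY_OP + → 2 + 1 = 3. Stack: [3]
STORE_FAST i → i=3. Stack: []
LOAD_FAST i → push 3. Stack: [3]
LOAD_CONST → push 4. Stack: [3, 4]
COMPARE_OP bool(<) → 3 vs 4 = True. Stack: [True]
POP_JUMP_IF_FALSE → pop True; no jump. Stack: []
LOAD_FAST x → push 125. Stack: [125]
LOAD_CONST → push 5. Stack: [125, 5]
BINARY_OP * → 125 * 5 = 625. Stack: [625]
STORE_FAST x → x=625. Stack: []
LOAD_FAST i → push 3. Stack: [3]
LOAD_CONST → push 1. Stack: [3, 1]
BINARY_OP + → 3 + 1 = 4. Stack: [4]
STORE_FAST i → i=4. Stack: []
LOAD_FAST i → push 4. Stack: [4]
LOAD_CONST → push 4. Stack: [4, 4]
COMPARE_OP bool(<) → 4 vs 4 = False. Stack: [False]
POP_JUMP_IF_FALSE → pop False; jump. Stack: []
LOAD_FAST x → push 625. Stack: [625]
RETURN_VALUE → return 625.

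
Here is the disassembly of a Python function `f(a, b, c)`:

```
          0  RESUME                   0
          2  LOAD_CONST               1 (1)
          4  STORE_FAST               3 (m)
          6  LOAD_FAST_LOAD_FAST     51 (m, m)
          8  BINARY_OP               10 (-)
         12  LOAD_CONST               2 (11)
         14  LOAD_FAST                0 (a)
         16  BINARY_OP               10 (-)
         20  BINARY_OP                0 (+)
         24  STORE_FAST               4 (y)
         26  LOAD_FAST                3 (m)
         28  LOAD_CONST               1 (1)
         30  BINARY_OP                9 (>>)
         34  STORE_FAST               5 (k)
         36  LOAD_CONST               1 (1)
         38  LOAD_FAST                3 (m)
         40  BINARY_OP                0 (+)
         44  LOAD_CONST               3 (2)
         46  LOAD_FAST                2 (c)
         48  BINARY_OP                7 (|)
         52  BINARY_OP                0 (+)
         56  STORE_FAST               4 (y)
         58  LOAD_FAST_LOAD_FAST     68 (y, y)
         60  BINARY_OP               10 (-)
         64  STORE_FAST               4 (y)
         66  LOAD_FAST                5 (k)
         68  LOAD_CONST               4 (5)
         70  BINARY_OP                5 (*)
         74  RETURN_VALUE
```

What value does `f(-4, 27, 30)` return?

LOAD_CONST → push 1. Stack: [1]
STORE_FAST m → m=1. Stack: []
LOAD_FAST_LOAD_FAST m,m → push 1,1. Stack: [1, 1]
BINARY_OP - → 1 - 1 = 0. Stack: [0]
LOAD_CONST → push 11. Stack: [0, 11]
LOAD_FAST a → push -4. Stack: [0, 11, -4]
BINARY_OP - → 11 - -4 = 15. Stack: [0, 15]
BINARY_OP + → 0 + 15 = 15. Stack: [15]
STORE_FAST y → y=15. Stack: []
LOAD_FAST m → push 1. Stack: [1]
LOAD_CONST → push 1. Stack: [1, 1]
BINARY_OP >> → 1 >> 1 = 0. Stack: [0]
STORE_FAST k → k=0. Stack: []
LOAD_CONST → push 1. Stack: [1]
LOAD_FAST m → push 1. Stack: [1, 1]
BINARY_OP + → 1 + 1 = 2. Stack: [2]
LOAD_CONST → push 2. Stack: [2, 2]
LOAD_FAST c → push 30. Stack: [2, 2, 30]
BINARY_OP | → 2 | 30 = 30. Stack: [2, 30]
BINARY_OP + → 2 + 30 = 32. Stack: [32]
STORE_FAST y → y=32. Stack: []
LOAD_FAST_LOAD_FAST y,y → push 32,32. Stack: [32, 32]
BINARY_OP - → 32 - 32 = 0. Stack: [0]
STORE_FAST y → y=0. Stack: []
LOAD_FAST k → push 0. Stack: [0]
LOAD_CONST → push 5. Stack: [0, 5]
BINARY_OP * → 0 * 5 = 0. Stack: [0]
RETURN_VALUE → return 0.

0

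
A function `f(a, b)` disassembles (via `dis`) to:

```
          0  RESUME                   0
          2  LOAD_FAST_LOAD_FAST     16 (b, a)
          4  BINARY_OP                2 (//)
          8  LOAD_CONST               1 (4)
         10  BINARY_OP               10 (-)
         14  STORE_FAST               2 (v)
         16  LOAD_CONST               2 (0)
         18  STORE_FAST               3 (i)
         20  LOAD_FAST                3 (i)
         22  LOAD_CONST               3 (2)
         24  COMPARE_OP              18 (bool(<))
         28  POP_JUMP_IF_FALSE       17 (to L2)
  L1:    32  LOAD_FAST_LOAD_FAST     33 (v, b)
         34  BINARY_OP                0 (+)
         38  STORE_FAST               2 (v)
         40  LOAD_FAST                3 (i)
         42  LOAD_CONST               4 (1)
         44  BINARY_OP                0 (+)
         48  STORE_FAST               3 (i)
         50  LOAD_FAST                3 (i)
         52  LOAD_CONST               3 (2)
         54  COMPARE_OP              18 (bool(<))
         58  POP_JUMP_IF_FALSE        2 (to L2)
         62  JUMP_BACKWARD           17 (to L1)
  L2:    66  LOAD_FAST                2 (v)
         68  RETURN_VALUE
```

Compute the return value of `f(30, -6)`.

-17

LOAD_FAST_LOAD_FAST b,a → push -6,30. Stack: [-6, 30]
BINARY_OP // → -6 // 30 = -1. Stack: [-1]
LOAD_CONST → push 4. Stack: [-1, 4]
BINARY_OP - → -1 - 4 = -5. Stack: [-5]
STORE_FAST v → v=-5. Stack: []
LOAD_CONST → push 0. Stack: [0]
STORE_FAST i → i=0. Stack: []
LOAD_FAST i → push 0. Stack: [0]
LOAD_CONST → push 2. Stack: [0, 2]
COMPARE_OP bool(<) → 0 vs 2 = True. Stack: [True]
POP_JUMP_IF_FALSE → pop True; no jump. Stack: []
LOAD_FAST_LOAD_FAST v,b → push -5,-6. Stack: [-5, -6]
BINARY_OP + → -5 + -6 = -11. Stack: [-11]
STORE_FAST v → v=-11. Stack: []
LOAD_FAST i → push 0. Stack: [0]
LOAD_CONST → push 1. Stack: [0, 1]
BINARY_OP + → 0 + 1 = 1. Stack: [1]
STORE_FAST i → i=1. Stack: []
LOAD_FAST i → push 1. Stack: [1]
LOAD_CONST → push 2. Stack: [1, 2]
COMPARE_OP bool(<) → 1 vs 2 = True. Stack: [True]
POP_JUMP_IF_FALSE → pop True; no jump. Stack: []
LOAD_FAST_LOAD_FAST v,b → push -11,-6. Stack: [-11, -6]
BINARY_OP + → -11 + -6 = -17. Stack: [-17]
STORE_FAST v → v=-17. Stack: []
LOAD_FAST i → push 1. Stack: [1]
LOAD_CONST → push 1. Stack: [1, 1]
BINARY_OP + → 1 + 1 = 2. Stack: [2]
STORE_FAST i → i=2. Stack: []
LOAD_FAST i → push 2. Stack: [2]
LOAD_CONST → push 2. Stack: [2, 2]
COMPARE_OP bool(<) → 2 vs 2 = False. Stack: [False]
POP_JUMP_IF_FALSE → pop False; jump. Stack: []
LOAD_FAST v → push -17. Stack: [-17]
RETURN_VALUE → return -17.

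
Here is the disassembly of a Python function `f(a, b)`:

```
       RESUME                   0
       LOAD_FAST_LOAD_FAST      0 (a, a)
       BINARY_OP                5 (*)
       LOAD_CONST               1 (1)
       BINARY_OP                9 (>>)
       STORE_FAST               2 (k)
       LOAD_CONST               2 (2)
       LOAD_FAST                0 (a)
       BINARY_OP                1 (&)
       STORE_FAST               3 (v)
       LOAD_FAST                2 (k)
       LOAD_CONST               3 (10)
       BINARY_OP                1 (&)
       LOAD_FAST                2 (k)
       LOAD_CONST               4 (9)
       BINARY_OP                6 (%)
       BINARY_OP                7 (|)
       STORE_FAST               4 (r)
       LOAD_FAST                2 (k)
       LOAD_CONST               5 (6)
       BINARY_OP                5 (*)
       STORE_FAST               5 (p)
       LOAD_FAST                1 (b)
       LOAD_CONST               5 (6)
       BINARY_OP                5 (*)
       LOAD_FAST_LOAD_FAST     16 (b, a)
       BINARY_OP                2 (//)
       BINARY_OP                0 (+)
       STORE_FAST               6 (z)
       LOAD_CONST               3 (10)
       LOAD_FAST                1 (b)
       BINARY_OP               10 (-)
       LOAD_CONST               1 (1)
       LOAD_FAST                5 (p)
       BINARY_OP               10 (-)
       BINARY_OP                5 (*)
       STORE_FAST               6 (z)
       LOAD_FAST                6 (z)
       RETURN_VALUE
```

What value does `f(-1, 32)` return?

-22

LOAD_FAST_LOAD_FAST a,a → push -1,-1. Stack: [-1, -1]
BINARY_OP * → -1 * -1 = 1. Stack: [1]
LOAD_CONST → push 1. Stack: [1, 1]
BINARY_OP >> → 1 >> 1 = 0. Stack: [0]
STORE_FAST k → k=0. Stack: []
LOAD_CONST → push 2. Stack: [2]
LOAD_FAST a → push -1. Stack: [2, -1]
BINARY_OP & → 2 & -1 = 2. Stack: [2]
STORE_FAST v → v=2. Stack: []
LOAD_FAST k → push 0. Stack: [0]
LOAD_CONST → push 10. Stack: [0, 10]
BINARY_OP & → 0 & 10 = 0. Stack: [0]
LOAD_FAST k → push 0. Stack: [0, 0]
LOAD_CONST → push 9. Stack: [0, 0, 9]
BINARY_OP % → 0 % 9 = 0. Stack: [0, 0]
BINARY_OP | → 0 | 0 = 0. Stack: [0]
STORE_FAST r → r=0. Stack: []
LOAD_FAST k → push 0. Stack: [0]
LOAD_CONST → push 6. Stack: [0, 6]
BINARY_OP * → 0 * 6 = 0. Stack: [0]
STORE_FAST p → p=0. Stack: []
LOAD_FAST b → push 32. Stack: [32]
LOAD_CONST → push 6. Stack: [32, 6]
BINARY_OP * → 32 * 6 = 192. Stack: [192]
LOAD_FAST_LOAD_FAST b,a → push 32,-1. Stack: [192, 32, -1]
BINARY_OP // → 32 // -1 = -32. Stack: [192, -32]
BINARY_OP + → 192 + -32 = 160. Stack: [160]
STORE_FAST z → z=160. Stack: []
LOAD_CONST → push 10. Stack: [10]
LOAD_FAST b → push 32. Stack: [10, 32]
BINARY_OP - → 10 - 32 = -22. Stack: [-22]
LOAD_CONST → push 1. Stack: [-22, 1]
LOAD_FAST p → push 0. Stack: [-22, 1, 0]
BINARY_OP - → 1 - 0 = 1. Stack: [-22, 1]
BINARY_OP * → -22 * 1 = -22. Stack: [-22]
STORE_FAST z → z=-22. Stack: []
LOAD_FAST z → push -22. Stack: [-22]
RETURN_VALUE → return -22.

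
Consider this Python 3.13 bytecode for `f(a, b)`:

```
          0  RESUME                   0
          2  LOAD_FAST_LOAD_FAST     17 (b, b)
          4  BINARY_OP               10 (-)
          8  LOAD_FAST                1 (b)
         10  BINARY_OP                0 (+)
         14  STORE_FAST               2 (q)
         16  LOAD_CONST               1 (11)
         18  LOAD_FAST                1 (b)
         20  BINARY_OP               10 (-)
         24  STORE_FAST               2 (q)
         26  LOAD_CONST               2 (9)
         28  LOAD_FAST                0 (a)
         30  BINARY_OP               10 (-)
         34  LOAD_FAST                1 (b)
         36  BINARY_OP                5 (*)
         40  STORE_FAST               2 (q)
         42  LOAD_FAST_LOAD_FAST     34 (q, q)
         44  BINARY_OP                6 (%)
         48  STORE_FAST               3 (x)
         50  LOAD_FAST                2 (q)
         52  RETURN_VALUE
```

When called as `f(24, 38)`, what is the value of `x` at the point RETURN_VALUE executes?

LOAD_FAST_LOAD_FAST b,b → push 38,38. Stack: [38, 38]
BINARY_OP - → 38 - 38 = 0. Stack: [0]
LOAD_FAST b → push 38. Stack: [0, 38]
BINARY_OP + → 0 + 38 = 38. Stack: [38]
STORE_FAST q → q=38. Stack: []
LOAD_CONST → push 11. Stack: [11]
LOAD_FAST b → push 38. Stack: [11, 38]
BINARY_OP - → 11 - 38 = -27. Stack: [-27]
STORE_FAST q → q=-27. Stack: []
LOAD_CONST → push 9. Stack: [9]
LOAD_FAST a → push 24. Stack: [9, 24]
BINARY_OP - → 9 - 24 = -15. Stack: [-15]
LOAD_FAST b → push 38. Stack: [-15, 38]
BINARY_OP * → -15 * 38 = -570. Stack: [-570]
STORE_FAST q → q=-570. Stack: []
LOAD_FAST_LOAD_FAST q,q → push -570,-570. Stack: [-570, -570]
BINARY_OP % → -570 % -570 = 0. Stack: [0]
STORE_FAST x → x=0. Stack: []
LOAD_FAST q → push -570. Stack: [-570]
RETURN_VALUE → return -570.

0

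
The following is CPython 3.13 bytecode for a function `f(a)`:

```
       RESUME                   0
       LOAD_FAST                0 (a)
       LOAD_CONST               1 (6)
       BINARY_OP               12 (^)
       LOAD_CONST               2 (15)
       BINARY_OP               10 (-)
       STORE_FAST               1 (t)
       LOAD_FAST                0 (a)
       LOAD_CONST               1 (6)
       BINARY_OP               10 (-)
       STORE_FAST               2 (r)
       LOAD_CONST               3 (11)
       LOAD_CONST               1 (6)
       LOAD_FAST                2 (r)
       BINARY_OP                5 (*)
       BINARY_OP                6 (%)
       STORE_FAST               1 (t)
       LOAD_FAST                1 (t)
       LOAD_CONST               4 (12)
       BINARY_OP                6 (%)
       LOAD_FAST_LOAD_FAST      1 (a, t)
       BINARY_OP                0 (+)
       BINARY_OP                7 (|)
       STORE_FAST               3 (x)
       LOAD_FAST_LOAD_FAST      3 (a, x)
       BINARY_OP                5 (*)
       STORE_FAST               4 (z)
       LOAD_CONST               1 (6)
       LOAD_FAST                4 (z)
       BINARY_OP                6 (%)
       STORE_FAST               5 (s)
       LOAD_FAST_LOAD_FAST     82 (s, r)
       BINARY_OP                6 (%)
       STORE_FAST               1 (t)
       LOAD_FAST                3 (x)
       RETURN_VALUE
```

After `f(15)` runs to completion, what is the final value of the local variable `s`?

6

LOAD_FAST a → push 15. Stack: [15]
LOAD_CONST → push 6. Stack: [15, 6]
BINARY_OP ^ → 15 ^ 6 = 9. Stack: [9]
LOAD_CONST → push 15. Stack: [9, 15]
BINARY_OP - → 9 - 15 = -6. Stack: [-6]
STORE_FAST t → t=-6. Stack: []
LOAD_FAST a → push 15. Stack: [15]
LOAD_CONST → push 6. Stack: [15, 6]
BINARY_OP - → 15 - 6 = 9. Stack: [9]
STORE_FAST r → r=9. Stack: []
LOAD_CONST → push 11. Stack: [11]
LOAD_CONST → push 6. Stack: [11, 6]
LOAD_FAST r → push 9. Stack: [11, 6, 9]
BINARY_OP * → 6 * 9 = 54. Stack: [11, 54]
BINARY_OP % → 11 % 54 = 11. Stack: [11]
STORE_FAST t → t=11. Stack: []
LOAD_FAST t → push 11. Stack: [11]
LOAD_CONST → push 12. Stack: [11, 12]
BINARY_OP % → 11 % 12 = 11. Stack: [11]
LOAD_FAST_LOAD_FAST a,t → push 15,11. Stack: [11, 15, 11]
BINARY_OP + → 15 + 11 = 26. Stack: [11, 26]
BINARY_OP | → 11 | 26 = 27. Stack: [27]
STORE_FAST x → x=27. Stack: []
LOAD_FAST_LOAD_FAST a,x → push 15,27. Stack: [15, 27]
BINARY_OP * → 15 * 27 = 405. Stack: [405]
STORE_FAST z → z=405. Stack: []
LOAD_CONST → push 6. Stack: [6]
LOAD_FAST z → push 405. Stack: [6, 405]
BINARY_OP % → 6 % 405 = 6. Stack: [6]
STORE_FAST s → s=6. Stack: []
LOAD_FAST_LOAD_FAST s,r → push 6,9. Stack: [6, 9]
BINARY_OP % → 6 % 9 = 6. Stack: [6]
STORE_FAST t → t=6. Stack: []
LOAD_FAST x → push 27. Stack: [27]
RETURN_VALUE → return 27.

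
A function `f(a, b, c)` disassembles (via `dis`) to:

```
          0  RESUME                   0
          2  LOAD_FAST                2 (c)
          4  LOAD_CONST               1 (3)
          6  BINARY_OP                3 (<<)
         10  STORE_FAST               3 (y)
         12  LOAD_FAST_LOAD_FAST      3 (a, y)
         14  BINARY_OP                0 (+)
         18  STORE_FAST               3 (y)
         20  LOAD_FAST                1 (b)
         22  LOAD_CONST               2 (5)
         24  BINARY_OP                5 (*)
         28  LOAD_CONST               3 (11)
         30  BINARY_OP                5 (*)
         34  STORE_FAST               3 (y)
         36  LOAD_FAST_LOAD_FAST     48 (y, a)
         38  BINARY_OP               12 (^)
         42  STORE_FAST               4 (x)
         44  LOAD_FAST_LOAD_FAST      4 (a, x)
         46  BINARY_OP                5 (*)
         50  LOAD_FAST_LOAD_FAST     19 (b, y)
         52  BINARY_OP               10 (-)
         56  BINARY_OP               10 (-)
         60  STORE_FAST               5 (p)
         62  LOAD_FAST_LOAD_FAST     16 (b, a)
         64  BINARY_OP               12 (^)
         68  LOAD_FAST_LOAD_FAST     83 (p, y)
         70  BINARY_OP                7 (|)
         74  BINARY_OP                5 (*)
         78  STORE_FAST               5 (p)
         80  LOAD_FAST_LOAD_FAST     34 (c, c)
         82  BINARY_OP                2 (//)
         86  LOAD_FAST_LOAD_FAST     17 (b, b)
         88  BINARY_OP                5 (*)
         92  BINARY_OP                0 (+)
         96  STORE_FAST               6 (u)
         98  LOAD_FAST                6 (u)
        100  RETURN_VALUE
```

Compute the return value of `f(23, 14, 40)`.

LOAD_FAST c → push 40. Stack: [40]
LOAD_CONST → push 3. Stack: [40, 3]
BINARY_OP << → 40 << 3 = 320. Stack: [320]
STORE_FAST y → y=320. Stack: []
LOAD_FAST_LOAD_FAST a,y → push 23,320. Stack: [23, 320]
BINARY_OP + → 23 + 320 = 343. Stack: [343]
STORE_FAST y → y=343. Stack: []
LOAD_FAST b → push 14. Stack: [14]
LOAD_CONST → push 5. Stack: [14, 5]
BINARY_OP * → 14 * 5 = 70. Stack: [70]
LOAD_CONST → push 11. Stack: [70, 11]
BINARY_OP * → 70 * 11 = 770. Stack: [770]
STORE_FAST y → y=770. Stack: []
LOAD_FAST_LOAD_FAST y,a → push 770,23. Stack: [770, 23]
BINARY_OP ^ → 770 ^ 23 = 789. Stack: [789]
STORE_FAST x → x=789. Stack: []
LOAD_FAST_LOAD_FAST a,x → push 23,789. Stack: [23, 789]
BINARY_OP * → 23 * 789 = 18147. Stack: [18147]
LOAD_FAST_LOAD_FAST b,y → push 14,770. Stack: [18147, 14, 770]
BINARY_OP - → 14 - 770 = -756. Stack: [18147, -756]
BINARY_OP - → 18147 - -756 = 18903. Stack: [18903]
STORE_FAST p → p=18903. Stack: []
LOAD_FAST_LOAD_FAST b,a → push 14,23. Stack: [14, 23]
BINARY_OP ^ → 14 ^ 23 = 25. Stack: [25]
LOAD_FAST_LOAD_FAST p,y → push 18903,770. Stack: [25, 18903, 770]
BINARY_OP | → 18903 | 770 = 19415. Stack: [25, 19415]
BINARY_OP * → 25 * 19415 = 485375. Stack: [485375]
STORE_FAST p → p=485375. Stack: []
LOAD_FAST_LOAD_FAST c,c → push 40,40. Stack: [40, 40]
BINARY_OP // → 40 // 40 = 1. Stack: [1]
LOAD_FAST_LOAD_FAST b,b → push 14,14. Stack: [1, 14, 14]
BINARY_OP * → 14 * 14 = 196. Stack: [1, 196]
BINARY_OP + → 1 + 196 = 197. Stack: [197]
STORE_FAST u → u=197. Stack: []
LOAD_FAST u → push 197. Stack: [197]
RETURN_VALUE → return 197.

197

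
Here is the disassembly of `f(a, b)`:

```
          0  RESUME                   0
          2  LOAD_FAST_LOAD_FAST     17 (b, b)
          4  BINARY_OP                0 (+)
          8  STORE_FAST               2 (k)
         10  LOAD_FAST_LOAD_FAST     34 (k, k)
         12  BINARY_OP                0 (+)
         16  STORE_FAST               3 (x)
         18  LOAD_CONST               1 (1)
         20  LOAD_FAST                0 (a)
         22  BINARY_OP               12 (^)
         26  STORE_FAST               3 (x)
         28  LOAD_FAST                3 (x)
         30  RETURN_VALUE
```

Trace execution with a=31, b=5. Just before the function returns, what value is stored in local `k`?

10

LOAD_FAST_LOAD_FAST b,b → push 5,5. Stack: [5, 5]
BINARY_OP + → 5 + 5 = 10. Stack: [10]
STORE_FAST k → k=10. Stack: []
LOAD_FAST_LOAD_FAST k,k → push 10,10. Stack: [10, 10]
BINARY_OP + → 10 + 10 = 20. Stack: [20]
STORE_FAST x → x=20. Stack: []
LOAD_CONST → push 1. Stack: [1]
LOAD_FAST a → push 31. Stack: [1, 31]
BINARY_OP ^ → 1 ^ 31 = 30. Stack: [30]
STORE_FAST x → x=30. Stack: []
LOAD_FAST x → push 30. Stack: [30]
RETURN_VALUE → return 30.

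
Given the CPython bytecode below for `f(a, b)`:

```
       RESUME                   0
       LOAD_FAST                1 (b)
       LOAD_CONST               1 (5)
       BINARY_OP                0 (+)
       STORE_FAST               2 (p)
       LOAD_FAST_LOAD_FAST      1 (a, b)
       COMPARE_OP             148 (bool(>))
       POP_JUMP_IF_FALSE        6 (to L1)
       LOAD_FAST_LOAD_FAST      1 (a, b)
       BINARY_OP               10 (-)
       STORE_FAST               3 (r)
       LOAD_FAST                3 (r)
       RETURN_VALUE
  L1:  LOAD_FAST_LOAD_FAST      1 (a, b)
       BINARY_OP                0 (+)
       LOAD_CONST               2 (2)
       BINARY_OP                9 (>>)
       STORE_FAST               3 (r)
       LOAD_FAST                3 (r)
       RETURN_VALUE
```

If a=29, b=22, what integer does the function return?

LOAD_FAST b → push 22. Stack: [22]
LOAD_CONST → push 5. Stack: [22, 5]
BINARY_OP + → 22 + 5 = 27. Stack: [27]
STORE_FAST p → p=27. Stack: []
LOAD_FAST_LOAD_FAST a,b → push 29,22. Stack: [29, 22]
COMPARE_OP bool(>) → 29 vs 22 = True. Stack: [True]
POP_JUMP_IF_FALSE → pop True; no jump. Stack: []
LOAD_FAST_LOAD_FAST a,b → push 29,22. Stack: [29, 22]
BINARY_OP - → 29 - 22 = 7. Stack: [7]
STORE_FAST r → r=7. Stack: []
LOAD_FAST r → push 7. Stack: [7]
RETURN_VALUE → return 7.

7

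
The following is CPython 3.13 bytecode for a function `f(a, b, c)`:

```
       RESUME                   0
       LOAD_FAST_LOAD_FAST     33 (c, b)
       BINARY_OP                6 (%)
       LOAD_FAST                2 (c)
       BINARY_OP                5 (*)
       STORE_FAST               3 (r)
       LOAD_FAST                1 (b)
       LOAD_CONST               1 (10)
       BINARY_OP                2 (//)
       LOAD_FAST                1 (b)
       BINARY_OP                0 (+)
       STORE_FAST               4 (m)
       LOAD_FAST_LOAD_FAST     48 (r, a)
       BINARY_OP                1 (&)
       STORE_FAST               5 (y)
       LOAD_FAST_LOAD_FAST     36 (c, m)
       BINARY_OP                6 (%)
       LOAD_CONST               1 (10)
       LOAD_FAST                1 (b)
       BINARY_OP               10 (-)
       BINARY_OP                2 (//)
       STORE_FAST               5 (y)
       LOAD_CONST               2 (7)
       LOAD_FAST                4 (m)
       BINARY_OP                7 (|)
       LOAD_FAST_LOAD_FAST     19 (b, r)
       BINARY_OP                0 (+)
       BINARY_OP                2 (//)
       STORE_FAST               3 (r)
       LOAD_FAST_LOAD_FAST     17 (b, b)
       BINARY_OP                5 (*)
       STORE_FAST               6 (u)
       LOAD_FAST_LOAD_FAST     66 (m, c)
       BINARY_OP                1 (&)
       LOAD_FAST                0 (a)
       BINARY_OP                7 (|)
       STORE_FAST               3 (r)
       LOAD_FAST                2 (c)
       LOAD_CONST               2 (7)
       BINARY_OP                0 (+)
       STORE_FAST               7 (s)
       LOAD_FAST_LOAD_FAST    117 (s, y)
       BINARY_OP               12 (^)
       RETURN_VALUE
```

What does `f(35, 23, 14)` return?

LOAD_FAST_LOAD_FAST c,b → push 14,23. Stack: [14, 23]
BINARY_OP % → 14 % 23 = 14. Stack: [14]
LOAD_FAST c → push 14. Stack: [14, 14]
BINARY_OP * → 14 * 14 = 196. Stack: [196]
STORE_FAST r → r=196. Stack: []
LOAD_FAST b → push 23. Stack: [23]
LOAD_CONST → push 10. Stack: [23, 10]
BINARY_OP // → 23 // 10 = 2. Stack: [2]
LOAD_FAST b → push 23. Stack: [2, 23]
BINARY_OP + → 2 + 23 = 25. Stack: [25]
STORE_FAST m → m=25. Stack: []
LOAD_FAST_LOAD_FAST r,a → push 196,35. Stack: [196, 35]
BINARY_OP & → 196 & 35 = 0. Stack: [0]
STORE_FAST y → y=0. Stack: []
LOAD_FAST_LOAD_FAST c,m → push 14,25. Stack: [14, 25]
BINARY_OP % → 14 % 25 = 14. Stack: [14]
LOAD_CONST → push 10. Stack: [14, 10]
LOAD_FAST b → push 23. Stack: [14, 10, 23]
BINARY_OP - → 10 - 23 = -13. Stack: [14, -13]
BINARY_OP // → 14 // -13 = -2. Stack: [-2]
STORE_FAST y → y=-2. Stack: []
LOAD_CONST → push 7. Stack: [7]
LOAD_FAST m → push 25. Stack: [7, 25]
BINARY_OP | → 7 | 25 = 31. Stack: [31]
LOAD_FAST_LOAD_FAST b,r → push 23,196. Stack: [31, 23, 196]
BINARY_OP + → 23 + 196 = 219. Stack: [31, 219]
BINARY_OP // → 31 // 219 = 0. Stack: [0]
STORE_FAST r → r=0. Stack: []
LOAD_FAST_LOAD_FAST b,b → push 23,23. Stack: [23, 23]
BINARY_OP * → 23 * 23 = 529. Stack: [529]
STORE_FAST u → u=529. Stack: []
LOAD_FAST_LOAD_FAST m,c → push 25,14. Stack: [25, 14]
BINARY_OP & → 25 & 14 = 8. Stack: [8]
LOAD_FAST a → push 35. Stack: [8, 35]
BINARY_OP | → 8 | 35 = 43. Stack: [43]
STORE_FAST r → r=43. Stack: []
LOAD_FAST c → push 14. Stack: [14]
LOAD_CONST → push 7. Stack: [14, 7]
BINARY_OP + → 14 + 7 = 21. Stack: [21]
STORE_FAST s → s=21. Stack: []
LOAD_FAST_LOAD_FAST s,y → push 21,-2. Stack: [21, -2]
BINARY_OP ^ → 21 ^ -2 = -21. Stack: [-21]
RETURN_VALUE → return -21.

-21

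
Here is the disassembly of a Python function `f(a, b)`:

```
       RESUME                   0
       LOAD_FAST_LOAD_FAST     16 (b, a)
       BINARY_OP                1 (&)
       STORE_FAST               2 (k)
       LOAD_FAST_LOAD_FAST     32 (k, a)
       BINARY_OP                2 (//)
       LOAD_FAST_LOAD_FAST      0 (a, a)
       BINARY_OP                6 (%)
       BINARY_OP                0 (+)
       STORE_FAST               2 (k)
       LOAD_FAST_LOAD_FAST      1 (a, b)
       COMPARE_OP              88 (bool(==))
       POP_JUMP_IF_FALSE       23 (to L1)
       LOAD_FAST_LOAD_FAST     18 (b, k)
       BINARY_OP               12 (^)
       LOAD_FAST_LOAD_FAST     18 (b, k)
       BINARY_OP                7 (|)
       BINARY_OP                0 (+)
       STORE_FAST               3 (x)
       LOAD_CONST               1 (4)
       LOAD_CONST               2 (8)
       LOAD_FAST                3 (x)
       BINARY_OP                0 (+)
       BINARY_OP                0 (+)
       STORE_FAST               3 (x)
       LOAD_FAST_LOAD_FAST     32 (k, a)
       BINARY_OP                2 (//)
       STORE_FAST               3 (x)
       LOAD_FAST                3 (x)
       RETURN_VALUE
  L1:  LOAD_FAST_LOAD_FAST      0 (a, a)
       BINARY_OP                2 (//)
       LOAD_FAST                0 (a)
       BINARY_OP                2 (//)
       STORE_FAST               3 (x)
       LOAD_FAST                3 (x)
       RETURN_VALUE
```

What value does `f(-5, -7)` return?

LOAD_FAST_LOAD_FAST b,a → push -7,-5. Stack: [-7, -5]
BINARY_OP & → -7 & -5 = -7. Stack: [-7]
STORE_FAST k → k=-7. Stack: []
LOAD_FAST_LOAD_FAST k,a → push -7,-5. Stack: [-7, -5]
BINARY_OP // → -7 // -5 = 1. Stack: [1]
LOAD_FAST_LOAD_FAST a,a → push -5,-5. Stack: [1, -5, -5]
BINARY_OP % → -5 % -5 = 0. Stack: [1, 0]
BINARY_OP + → 1 + 0 = 1. Stack: [1]
STORE_FAST k → k=1. Stack: []
LOAD_FAST_LOAD_FAST a,b → push -5,-7. Stack: [-5, -7]
COMPARE_OP bool(==) → -5 vs -7 = False. Stack: [False]
POP_JUMP_IF_FALSE → pop False; jump. Stack: []
LOAD_FAST_LOAD_FAST a,a → push -5,-5. Stack: [-5, -5]
BINARY_OP // → -5 // -5 = 1. Stack: [1]
LOAD_FAST a → push -5. Stack: [1, -5]
BINARY_OP // → 1 // -5 = -1. Stack: [-1]
STORE_FAST x → x=-1. Stack: []
LOAD_FAST x → push -1. Stack: [-1]
RETURN_VALUE → return -1.

-1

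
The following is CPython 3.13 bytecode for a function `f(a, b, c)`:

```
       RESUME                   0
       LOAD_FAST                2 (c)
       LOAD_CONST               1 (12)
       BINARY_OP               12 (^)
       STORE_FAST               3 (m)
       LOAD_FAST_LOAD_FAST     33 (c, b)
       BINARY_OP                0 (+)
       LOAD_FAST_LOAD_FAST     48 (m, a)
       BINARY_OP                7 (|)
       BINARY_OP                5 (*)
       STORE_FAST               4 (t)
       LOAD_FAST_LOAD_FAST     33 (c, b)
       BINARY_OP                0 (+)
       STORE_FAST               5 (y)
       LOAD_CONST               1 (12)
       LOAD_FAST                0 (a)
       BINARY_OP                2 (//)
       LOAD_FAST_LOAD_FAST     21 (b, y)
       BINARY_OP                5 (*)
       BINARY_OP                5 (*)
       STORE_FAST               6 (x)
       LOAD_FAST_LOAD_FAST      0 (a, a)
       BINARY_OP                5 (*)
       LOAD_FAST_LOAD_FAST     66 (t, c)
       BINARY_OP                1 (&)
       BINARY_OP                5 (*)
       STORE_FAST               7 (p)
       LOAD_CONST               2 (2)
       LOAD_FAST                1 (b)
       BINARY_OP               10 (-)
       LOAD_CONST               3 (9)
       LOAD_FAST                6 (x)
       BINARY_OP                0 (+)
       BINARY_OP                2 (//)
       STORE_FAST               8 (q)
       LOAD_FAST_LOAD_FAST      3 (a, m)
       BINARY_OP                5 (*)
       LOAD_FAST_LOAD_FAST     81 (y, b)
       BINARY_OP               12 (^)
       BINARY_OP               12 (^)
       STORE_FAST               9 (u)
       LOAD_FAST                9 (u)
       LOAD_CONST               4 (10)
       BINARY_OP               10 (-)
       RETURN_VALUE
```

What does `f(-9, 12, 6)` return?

LOAD_FAST c → push 6. Stack: [6]
LOAD_CONST → push 12. Stack: [6, 12]
BINARY_OP ^ → 6 ^ 12 = 10. Stack: [10]
STORE_FAST m → m=10. Stack: []
LOAD_FAST_LOAD_FAST c,b → push 6,12. Stack: [6, 12]
BINARY_OP + → 6 + 12 = 18. Stack: [18]
LOAD_FAST_LOAD_FAST m,a → push 10,-9. Stack: [18, 10, -9]
BINARY_OP | → 10 | -9 = -1. Stack: [18, -1]
BINARY_OP * → 18 * -1 = -18. Stack: [-18]
STORE_FAST t → t=-18. Stack: []
LOAD_FAST_LOAD_FAST c,b → push 6,12. Stack: [6, 12]
BINARY_OP + → 6 + 12 = 18. Stack: [18]
STORE_FAST y → y=18. Stack: []
LOAD_CONST → push 12. Stack: [12]
LOAD_FAST a → push -9. Stack: [12, -9]
BINARY_OP // → 12 // -9 = -2. Stack: [-2]
LOAD_FAST_LOAD_FAST b,y → push 12,18. Stack: [-2, 12, 18]
BINARY_OP * → 12 * 18 = 216. Stack: [-2, 216]
BINARY_OP * → -2 * 216 = -432. Stack: [-432]
STORE_FAST x → x=-432. Stack: []
LOAD_FAST_LOAD_FAST a,a → push -9,-9. Stack: [-9, -9]
BINARY_OP * → -9 * -9 = 81. Stack: [81]
LOAD_FAST_LOAD_FAST t,c → push -18,6. Stack: [81, -18, 6]
BINARY_OP & → -18 & 6 = 6. Stack: [81, 6]
BINARY_OP * → 81 * 6 = 486. Stack: [486]
STORE_FAST p → p=486. Stack: []
LOAD_CONST → push 2. Stack: [2]
LOAD_FAST b → push 12. Stack: [2, 12]
BINARY_OP - → 2 - 12 = -10. Stack: [-10]
LOAD_CONST → push 9. Stack: [-10, 9]
LOAD_FAST x → push -432. Stack: [-10, 9, -432]
BINARY_OP + → 9 + -432 = -423. Stack: [-10, -423]
BINARY_OP // → -10 // -423 = 0. Stack: [0]
STORE_FAST q → q=0. Stack: []
LOAD_FAST_LOAD_FAST a,m → push -9,10. Stack: [-9, 10]
BINARY_OP * → -9 * 10 = -90. Stack: [-90]
LOAD_FAST_LOAD_FAST y,b → push 18,12. Stack: [-90, 18, 12]
BINARY_OP ^ → 18 ^ 12 = 30. Stack: [-90, 30]
BINARY_OP ^ → -90 ^ 30 = -72. Stack: [-72]
STORE_FAST u → u=-72. Stack: []
LOAD_FAST u → push -72. Stack: [-72]
LOAD_CONST → push 10. Stack: [-72, 10]
BINARY_OP - → -72 - 10 = -82. Stack: [-82]
RETURN_VALUE → return -82.

-82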